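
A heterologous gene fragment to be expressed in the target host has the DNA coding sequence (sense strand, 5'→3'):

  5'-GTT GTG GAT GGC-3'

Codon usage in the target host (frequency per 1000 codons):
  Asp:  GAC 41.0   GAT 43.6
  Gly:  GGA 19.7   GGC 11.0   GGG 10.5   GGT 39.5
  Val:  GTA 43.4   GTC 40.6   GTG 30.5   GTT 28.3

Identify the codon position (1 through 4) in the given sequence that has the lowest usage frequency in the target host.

4

Codon 1 GTT (Val): 28.3 per 1000.
Codon 2 GTG (Val): 30.5 per 1000.
Codon 3 GAT (Asp): 43.6 per 1000.
Codon 4 GGC (Gly): 11.0 per 1000.
Lowest frequency is 11.0 at codon 4.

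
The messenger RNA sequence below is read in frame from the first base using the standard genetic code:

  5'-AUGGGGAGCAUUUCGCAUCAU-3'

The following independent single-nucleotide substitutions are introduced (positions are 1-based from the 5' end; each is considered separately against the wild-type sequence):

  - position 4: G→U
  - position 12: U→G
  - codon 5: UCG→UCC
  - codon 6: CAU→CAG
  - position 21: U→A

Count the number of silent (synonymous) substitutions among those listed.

Codon 2: GGG (Gly) → UGG (Trp) — missense.
Codon 4: AUU (Ile) → AUG (Met) — missense.
Codon 5: UCG (Ser) → UCC (Ser) — synonymous.
Codon 6: CAU (His) → CAG (Gln) — missense.
Codon 7: CAU (His) → CAA (Gln) — missense.
Synonymous: 1 of 5.

1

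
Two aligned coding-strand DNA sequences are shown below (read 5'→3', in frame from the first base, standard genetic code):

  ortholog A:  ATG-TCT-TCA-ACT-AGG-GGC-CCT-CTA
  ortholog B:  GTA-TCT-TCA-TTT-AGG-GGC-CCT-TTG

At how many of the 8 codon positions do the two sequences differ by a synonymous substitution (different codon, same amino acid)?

Codon 1: ATG Met / GTA Val — nonsynonymous.
Codon 2: TCT Ser / TCT Ser — identical.
Codon 3: TCA Ser / TCA Ser — identical.
Codon 4: ACT Thr / TTT Phe — nonsynonymous.
Codon 5: AGG Arg / AGG Arg — identical.
Codon 6: GGC Gly / GGC Gly — identical.
Codon 7: CCT Pro / CCT Pro — identical.
Codon 8: CTA Leu / TTG Leu — synonymous.
Synonymous differences: 1.

1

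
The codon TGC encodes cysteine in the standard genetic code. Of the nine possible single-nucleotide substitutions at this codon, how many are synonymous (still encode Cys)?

Position 1: none → 0 synonymous.
Position 2: none → 0 synonymous.
Position 3: TGT → 1 synonymous.
Total: 0 + 0 + 1 = 1.

1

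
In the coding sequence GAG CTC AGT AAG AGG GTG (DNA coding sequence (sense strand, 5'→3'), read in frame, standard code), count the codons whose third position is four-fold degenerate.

Codon 1 GAG (Glu): third position 2-fold.
Codon 2 CTC (Leu): third position 4-fold.
Codon 3 AGT (Ser): third position 2-fold.
Codon 4 AAG (Lys): third position 2-fold.
Codon 5 AGG (Arg): third position 2-fold.
Codon 6 GTG (Val): third position 4-fold.
Four-fold degenerate third positions: 2.

2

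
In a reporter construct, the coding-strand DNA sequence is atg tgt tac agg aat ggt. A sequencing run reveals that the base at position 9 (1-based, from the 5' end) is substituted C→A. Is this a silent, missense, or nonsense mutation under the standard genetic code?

Position 9 falls in codon 3: TAC → Tyr.
After the substitution the codon is TAA → Stop.
The new codon is a stop codon, so this is a nonsense mutation.

nonsense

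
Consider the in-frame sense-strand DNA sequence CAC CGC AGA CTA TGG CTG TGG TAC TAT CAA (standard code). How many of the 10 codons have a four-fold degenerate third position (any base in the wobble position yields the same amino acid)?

3

Codon 1 CAC (His): third position 2-fold.
Codon 2 CGC (Arg): third position 4-fold.
Codon 3 AGA (Arg): third position 2-fold.
Codon 4 CTA (Leu): third position 4-fold.
Codon 5 TGG (Trp): third position 1-fold.
Codon 6 CTG (Leu): third position 4-fold.
Codon 7 TGG (Trp): third position 1-fold.
Codon 8 TAC (Tyr): third position 2-fold.
Codon 9 TAT (Tyr): third position 2-fold.
Codon 10 CAA (Gln): third position 2-fold.
Four-fold degenerate third positions: 3.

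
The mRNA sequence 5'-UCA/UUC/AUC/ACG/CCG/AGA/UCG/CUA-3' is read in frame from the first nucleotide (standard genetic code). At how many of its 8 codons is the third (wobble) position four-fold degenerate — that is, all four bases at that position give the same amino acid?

Codon 1 UCA (Ser): third position 4-fold.
Codon 2 UUC (Phe): third position 2-fold.
Codon 3 AUC (Ile): third position 3-fold.
Codon 4 ACG (Thr): third position 4-fold.
Codon 5 CCG (Pro): third position 4-fold.
Codon 6 AGA (Arg): third position 2-fold.
Codon 7 UCG (Ser): third position 4-fold.
Codon 8 CUA (Leu): third position 4-fold.
Four-fold degenerate third positions: 5.

5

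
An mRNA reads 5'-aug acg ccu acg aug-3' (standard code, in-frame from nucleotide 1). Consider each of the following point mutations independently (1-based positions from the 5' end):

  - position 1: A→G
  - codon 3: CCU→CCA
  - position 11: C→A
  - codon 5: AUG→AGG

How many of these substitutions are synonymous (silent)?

Codon 1: AUG (Met) → GUG (Val) — missense.
Codon 3: CCU (Pro) → CCA (Pro) — synonymous.
Codon 4: ACG (Thr) → AAG (Lys) — missense.
Codon 5: AUG (Met) → AGG (Arg) — missense.
Synonymous: 1 of 4.

1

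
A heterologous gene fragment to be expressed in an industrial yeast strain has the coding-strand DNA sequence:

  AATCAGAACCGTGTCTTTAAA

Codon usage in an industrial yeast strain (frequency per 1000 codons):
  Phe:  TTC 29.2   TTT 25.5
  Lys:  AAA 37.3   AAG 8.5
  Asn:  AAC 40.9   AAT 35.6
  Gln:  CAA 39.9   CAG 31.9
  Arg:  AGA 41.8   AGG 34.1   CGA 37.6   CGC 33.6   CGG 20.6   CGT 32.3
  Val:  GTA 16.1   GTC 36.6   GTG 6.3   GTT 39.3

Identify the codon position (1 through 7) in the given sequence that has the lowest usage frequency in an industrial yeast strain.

6

Codon 1 AAT (Asn): 35.6 per 1000.
Codon 2 CAG (Gln): 31.9 per 1000.
Codon 3 AAC (Asn): 40.9 per 1000.
Codon 4 CGT (Arg): 32.3 per 1000.
Codon 5 GTC (Val): 36.6 per 1000.
Codon 6 TTT (Phe): 25.5 per 1000.
Codon 7 AAA (Lys): 37.3 per 1000.
Lowest frequency is 25.5 at codon 6.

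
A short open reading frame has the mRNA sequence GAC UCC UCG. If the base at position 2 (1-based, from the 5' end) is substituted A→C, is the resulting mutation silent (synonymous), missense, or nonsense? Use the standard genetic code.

Position 2 falls in codon 1: GAC → Asp.
After the substitution the codon is GCC → Ala.
Asp ≠ Ala, so this is a missense mutation.

missense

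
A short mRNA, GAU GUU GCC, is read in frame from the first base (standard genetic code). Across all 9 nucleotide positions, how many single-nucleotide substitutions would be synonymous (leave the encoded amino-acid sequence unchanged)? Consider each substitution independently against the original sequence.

7

Codon 1 (GAU, Asp): 1 synonymous substitution.
Codon 2 (GUU, Val): 3 synonymous substitutions.
Codon 3 (GCC, Ala): 3 synonymous substitutions.
Total: 1 + 3 + 3 = 7.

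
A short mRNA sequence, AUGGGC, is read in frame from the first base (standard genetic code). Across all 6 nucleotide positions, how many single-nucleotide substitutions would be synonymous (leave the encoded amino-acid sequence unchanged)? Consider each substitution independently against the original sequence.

Codon 1 (AUG, Met): 0 synonymous substitutions.
Codon 2 (GGC, Gly): 3 synonymous substitutions.
Total: 0 + 3 = 3.

3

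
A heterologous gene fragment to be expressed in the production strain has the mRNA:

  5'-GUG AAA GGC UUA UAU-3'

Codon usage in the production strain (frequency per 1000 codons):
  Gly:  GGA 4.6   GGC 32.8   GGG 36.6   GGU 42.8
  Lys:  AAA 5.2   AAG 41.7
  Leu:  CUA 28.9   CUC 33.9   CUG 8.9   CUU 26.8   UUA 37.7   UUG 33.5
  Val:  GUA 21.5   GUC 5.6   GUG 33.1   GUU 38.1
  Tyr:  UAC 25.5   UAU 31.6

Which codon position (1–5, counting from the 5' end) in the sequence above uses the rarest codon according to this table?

Codon 1 GUG (Val): 33.1 per 1000.
Codon 2 AAA (Lys): 5.2 per 1000.
Codon 3 GGC (Gly): 32.8 per 1000.
Codon 4 UUA (Leu): 37.7 per 1000.
Codon 5 UAU (Tyr): 31.6 per 1000.
Lowest frequency is 5.2 at codon 2.

2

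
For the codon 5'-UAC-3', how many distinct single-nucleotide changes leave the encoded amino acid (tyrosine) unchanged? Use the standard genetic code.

Position 1: none → 0 synonymous.
Position 2: none → 0 synonymous.
Position 3: UAU → 1 synonymous.
Total: 0 + 0 + 1 = 1.

1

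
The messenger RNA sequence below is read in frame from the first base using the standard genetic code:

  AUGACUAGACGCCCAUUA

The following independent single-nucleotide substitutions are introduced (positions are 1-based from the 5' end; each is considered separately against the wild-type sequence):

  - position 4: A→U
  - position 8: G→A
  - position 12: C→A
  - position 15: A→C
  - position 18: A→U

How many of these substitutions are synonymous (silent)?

2

Codon 2: ACU (Thr) → UCU (Ser) — missense.
Codon 3: AGA (Arg) → AAA (Lys) — missense.
Codon 4: CGC (Arg) → CGA (Arg) — synonymous.
Codon 5: CCA (Pro) → CCC (Pro) — synonymous.
Codon 6: UUA (Leu) → UUU (Phe) — missense.
Synonymous: 2 of 5.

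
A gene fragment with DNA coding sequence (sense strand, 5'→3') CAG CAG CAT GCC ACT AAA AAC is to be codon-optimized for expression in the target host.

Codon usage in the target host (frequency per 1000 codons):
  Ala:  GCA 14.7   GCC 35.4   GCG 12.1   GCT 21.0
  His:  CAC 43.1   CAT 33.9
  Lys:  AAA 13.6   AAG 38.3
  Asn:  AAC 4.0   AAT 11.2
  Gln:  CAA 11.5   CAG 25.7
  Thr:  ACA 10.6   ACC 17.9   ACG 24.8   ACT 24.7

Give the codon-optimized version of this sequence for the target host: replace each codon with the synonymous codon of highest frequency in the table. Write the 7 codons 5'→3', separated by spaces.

Codon 1 (Gln): best is CAG at 25.7.
Codon 2 (Gln): best is CAG at 25.7.
Codon 3 (His): best is CAC at 43.1.
Codon 4 (Ala): best is GCC at 35.4.
Codon 5 (Thr): best is ACG at 24.8.
Codon 6 (Lys): best is AAG at 38.3.
Codon 7 (Asn): best is AAT at 11.2.

CAG CAG CAC GCC ACG AAG AAT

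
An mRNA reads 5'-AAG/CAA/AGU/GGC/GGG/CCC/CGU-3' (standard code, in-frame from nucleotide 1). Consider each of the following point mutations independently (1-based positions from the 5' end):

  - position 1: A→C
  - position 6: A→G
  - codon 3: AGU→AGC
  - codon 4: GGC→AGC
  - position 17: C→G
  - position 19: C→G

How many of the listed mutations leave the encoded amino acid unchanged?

2

Codon 1: AAG (Lys) → CAG (Gln) — missense.
Codon 2: CAA (Gln) → CAG (Gln) — synonymous.
Codon 3: AGU (Ser) → AGC (Ser) — synonymous.
Codon 4: GGC (Gly) → AGC (Ser) — missense.
Codon 6: CCC (Pro) → CGC (Arg) — missense.
Codon 7: CGU (Arg) → GGU (Gly) — missense.
Synonymous: 2 of 6.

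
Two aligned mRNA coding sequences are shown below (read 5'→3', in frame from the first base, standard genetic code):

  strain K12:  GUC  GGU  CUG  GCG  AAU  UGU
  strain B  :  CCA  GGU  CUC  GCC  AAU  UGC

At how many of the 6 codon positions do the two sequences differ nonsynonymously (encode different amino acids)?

Codon 1: GUC Val / CCA Pro — nonsynonymous.
Codon 2: GGU Gly / GGU Gly — identical.
Codon 3: CUG Leu / CUC Leu — synonymous.
Codon 4: GCG Ala / GCC Ala — synonymous.
Codon 5: AAU Asn / AAU Asn — identical.
Codon 6: UGU Cys / UGC Cys — synonymous.
Nonsynonymous differences: 1.

1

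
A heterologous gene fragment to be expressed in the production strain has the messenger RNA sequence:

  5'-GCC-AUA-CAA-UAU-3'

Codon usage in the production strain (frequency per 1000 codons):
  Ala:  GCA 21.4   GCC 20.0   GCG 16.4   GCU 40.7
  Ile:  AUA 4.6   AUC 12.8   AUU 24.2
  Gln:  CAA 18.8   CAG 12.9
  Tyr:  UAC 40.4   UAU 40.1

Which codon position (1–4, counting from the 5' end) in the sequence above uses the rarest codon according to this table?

2

Codon 1 GCC (Ala): 20.0 per 1000.
Codon 2 AUA (Ile): 4.6 per 1000.
Codon 3 CAA (Gln): 18.8 per 1000.
Codon 4 UAU (Tyr): 40.1 per 1000.
Lowest frequency is 4.6 at codon 2.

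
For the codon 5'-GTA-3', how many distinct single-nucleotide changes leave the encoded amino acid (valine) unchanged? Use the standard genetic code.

Position 1: none → 0 synonymous.
Position 2: none → 0 synonymous.
Position 3: GTT, GTC, GTG → 3 synonymous.
Total: 0 + 0 + 3 = 3.

3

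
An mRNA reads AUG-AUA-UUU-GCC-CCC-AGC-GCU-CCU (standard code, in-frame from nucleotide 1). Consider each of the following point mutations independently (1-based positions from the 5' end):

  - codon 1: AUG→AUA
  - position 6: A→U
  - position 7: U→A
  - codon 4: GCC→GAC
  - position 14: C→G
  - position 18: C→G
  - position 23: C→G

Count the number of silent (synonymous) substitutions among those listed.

1

Codon 1: AUG (Met) → AUA (Ile) — missense.
Codon 2: AUA (Ile) → AUU (Ile) — synonymous.
Codon 3: UUU (Phe) → AUU (Ile) — missense.
Codon 4: GCC (Ala) → GAC (Asp) — missense.
Codon 5: CCC (Pro) → CGC (Arg) — missense.
Codon 6: AGC (Ser) → AGG (Arg) — missense.
Codon 8: CCU (Pro) → CGU (Arg) — missense.
Synonymous: 1 of 7.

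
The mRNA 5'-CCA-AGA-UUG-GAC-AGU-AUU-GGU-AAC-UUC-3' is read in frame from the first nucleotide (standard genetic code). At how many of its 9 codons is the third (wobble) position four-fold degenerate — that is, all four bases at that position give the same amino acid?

Codon 1 CCA (Pro): third position 4-fold.
Codon 2 AGA (Arg): third position 2-fold.
Codon 3 UUG (Leu): third position 2-fold.
Codon 4 GAC (Asp): third position 2-fold.
Codon 5 AGU (Ser): third position 2-fold.
Codon 6 AUU (Ile): third position 3-fold.
Codon 7 GGU (Gly): third position 4-fold.
Codon 8 AAC (Asn): third position 2-fold.
Codon 9 UUC (Phe): third position 2-fold.
Four-fold degenerate third positions: 2.

2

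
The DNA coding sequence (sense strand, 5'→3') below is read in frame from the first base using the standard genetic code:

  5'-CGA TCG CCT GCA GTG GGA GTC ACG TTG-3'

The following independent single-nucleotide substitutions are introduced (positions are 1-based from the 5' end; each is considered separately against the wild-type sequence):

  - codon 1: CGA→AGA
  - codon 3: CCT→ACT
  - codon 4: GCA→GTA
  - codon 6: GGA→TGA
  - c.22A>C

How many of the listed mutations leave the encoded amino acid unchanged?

Codon 1: CGA (Arg) → AGA (Arg) — synonymous.
Codon 3: CCT (Pro) → ACT (Thr) — missense.
Codon 4: GCA (Ala) → GTA (Val) — missense.
Codon 6: GGA (Gly) → TGA (Stop) — nonsense.
Codon 8: ACG (Thr) → CCG (Pro) — missense.
Synonymous: 1 of 5.

1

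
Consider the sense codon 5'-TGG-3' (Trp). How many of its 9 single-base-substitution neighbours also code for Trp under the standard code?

Position 1: none → 0 synonymous.
Position 2: none → 0 synonymous.
Position 3: none → 0 synonymous.
Total: 0 + 0 + 0 = 0.

0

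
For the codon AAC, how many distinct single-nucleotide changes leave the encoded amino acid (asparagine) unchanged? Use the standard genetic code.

Position 1: none → 0 synonymous.
Position 2: none → 0 synonymous.
Position 3: AAT → 1 synonymous.
Total: 0 + 0 + 1 = 1.

1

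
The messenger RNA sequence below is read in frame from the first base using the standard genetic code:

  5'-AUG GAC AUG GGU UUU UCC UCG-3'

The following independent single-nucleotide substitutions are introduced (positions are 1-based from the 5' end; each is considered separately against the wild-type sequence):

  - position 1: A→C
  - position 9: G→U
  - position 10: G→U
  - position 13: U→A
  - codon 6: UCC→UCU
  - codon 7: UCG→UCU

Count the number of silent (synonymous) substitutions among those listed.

2

Codon 1: AUG (Met) → CUG (Leu) — missense.
Codon 3: AUG (Met) → AUU (Ile) — missense.
Codon 4: GGU (Gly) → UGU (Cys) — missense.
Codon 5: UUU (Phe) → AUU (Ile) — missense.
Codon 6: UCC (Ser) → UCU (Ser) — synonymous.
Codon 7: UCG (Ser) → UCU (Ser) — synonymous.
Synonymous: 2 of 6.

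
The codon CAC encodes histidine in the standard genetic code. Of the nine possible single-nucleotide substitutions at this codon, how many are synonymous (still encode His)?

1

Position 1: none → 0 synonymous.
Position 2: none → 0 synonymous.
Position 3: CAT → 1 synonymous.
Total: 0 + 0 + 1 = 1.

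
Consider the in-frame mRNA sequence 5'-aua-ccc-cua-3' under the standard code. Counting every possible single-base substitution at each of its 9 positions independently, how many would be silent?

Codon 1 (AUA, Ile): 2 synonymous substitutions.
Codon 2 (CCC, Pro): 3 synonymous substitutions.
Codon 3 (CUA, Leu): 4 synonymous substitutions.
Total: 2 + 3 + 4 = 9.

9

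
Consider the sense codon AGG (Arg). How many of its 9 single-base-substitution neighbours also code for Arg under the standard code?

2

Position 1: CGG → 1 synonymous.
Position 2: none → 0 synonymous.
Position 3: AGA → 1 synonymous.
Total: 1 + 0 + 1 = 2.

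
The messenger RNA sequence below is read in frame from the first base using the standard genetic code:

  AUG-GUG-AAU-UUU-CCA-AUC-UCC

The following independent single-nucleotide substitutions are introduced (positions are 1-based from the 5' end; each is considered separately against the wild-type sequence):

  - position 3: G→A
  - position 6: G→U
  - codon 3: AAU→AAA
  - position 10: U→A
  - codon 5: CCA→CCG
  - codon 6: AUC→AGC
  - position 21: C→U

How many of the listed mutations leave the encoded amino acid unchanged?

Codon 1: AUG (Met) → AUA (Ile) — missense.
Codon 2: GUG (Val) → GUU (Val) — synonymous.
Codon 3: AAU (Asn) → AAA (Lys) — missense.
Codon 4: UUU (Phe) → AUU (Ile) — missense.
Codon 5: CCA (Pro) → CCG (Pro) — synonymous.
Codon 6: AUC (Ile) → AGC (Ser) — missense.
Codon 7: UCC (Ser) → UCU (Ser) — synonymous.
Synonymous: 3 of 7.

3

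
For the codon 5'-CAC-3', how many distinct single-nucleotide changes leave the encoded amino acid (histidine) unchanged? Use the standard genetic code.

1

Position 1: none → 0 synonymous.
Position 2: none → 0 synonymous.
Position 3: CAU → 1 synonymous.
Total: 0 + 0 + 1 = 1.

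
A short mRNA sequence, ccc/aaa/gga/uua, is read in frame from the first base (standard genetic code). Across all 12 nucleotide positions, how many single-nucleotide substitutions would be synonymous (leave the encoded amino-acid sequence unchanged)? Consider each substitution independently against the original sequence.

9

Codon 1 (CCC, Pro): 3 synonymous substitutions.
Codon 2 (AAA, Lys): 1 synonymous substitution.
Codon 3 (GGA, Gly): 3 synonymous substitutions.
Codon 4 (UUA, Leu): 2 synonymous substitutions.
Total: 3 + 1 + 3 + 2 = 9.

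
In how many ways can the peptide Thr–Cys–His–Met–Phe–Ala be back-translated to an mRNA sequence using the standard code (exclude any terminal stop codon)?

128

Thr: 4 codons.
Cys: 2 codons.
His: 2 codons.
Met: 1 codon.
Phe: 2 codons.
Ala: 4 codons.
4 × 2 × 2 × 1 × 2 × 4 = 128.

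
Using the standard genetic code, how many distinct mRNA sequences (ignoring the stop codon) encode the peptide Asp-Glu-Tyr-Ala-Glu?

64

Asp: 2 codons.
Glu: 2 codons.
Tyr: 2 codons.
Ala: 4 codons.
Glu: 2 codons.
2 × 2 × 2 × 4 × 2 = 64.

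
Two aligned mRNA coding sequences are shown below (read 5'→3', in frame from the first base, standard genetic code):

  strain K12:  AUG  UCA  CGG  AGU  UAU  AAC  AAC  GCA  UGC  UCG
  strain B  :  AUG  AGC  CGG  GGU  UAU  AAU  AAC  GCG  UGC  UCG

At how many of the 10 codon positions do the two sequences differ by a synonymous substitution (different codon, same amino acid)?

3

Codon 1: AUG Met / AUG Met — identical.
Codon 2: UCA Ser / AGC Ser — synonymous.
Codon 3: CGG Arg / CGG Arg — identical.
Codon 4: AGU Ser / GGU Gly — nonsynonymous.
Codon 5: UAU Tyr / UAU Tyr — identical.
Codon 6: AAC Asn / AAU Asn — synonymous.
Codon 7: AAC Asn / AAC Asn — identical.
Codon 8: GCA Ala / GCG Ala — synonymous.
Codon 9: UGC Cys / UGC Cys — identical.
Codon 10: UCG Ser / UCG Ser — identical.
Synonymous differences: 3.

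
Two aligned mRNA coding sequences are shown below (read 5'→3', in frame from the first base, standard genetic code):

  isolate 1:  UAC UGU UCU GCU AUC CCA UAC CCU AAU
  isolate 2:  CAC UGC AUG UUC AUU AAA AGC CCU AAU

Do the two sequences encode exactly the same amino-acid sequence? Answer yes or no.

Codon 1: UAC Tyr / CAC His — nonsynonymous.
Codon 2: UGU Cys / UGC Cys — synonymous.
Codon 3: UCU Ser / AUG Met — nonsynonymous.
Codon 4: GCU Ala / UUC Phe — nonsynonymous.
Codon 5: AUC Ile / AUU Ile — synonymous.
Codon 6: CCA Pro / AAA Lys — nonsynonymous.
Codon 7: UAC Tyr / AGC Ser — nonsynonymous.
Codon 8: CCU Pro / CCU Pro — identical.
Codon 9: AAU Asn / AAU Asn — identical.
Nonsynonymous differences: 5 → different protein.

no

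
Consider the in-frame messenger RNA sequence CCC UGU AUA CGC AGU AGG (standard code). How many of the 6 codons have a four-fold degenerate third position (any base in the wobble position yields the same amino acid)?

Codon 1 CCC (Pro): third position 4-fold.
Codon 2 UGU (Cys): third position 2-fold.
Codon 3 AUA (Ile): third position 3-fold.
Codon 4 CGC (Arg): third position 4-fold.
Codon 5 AGU (Ser): third position 2-fold.
Codon 6 AGG (Arg): third position 2-fold.
Four-fold degenerate third positions: 2.

2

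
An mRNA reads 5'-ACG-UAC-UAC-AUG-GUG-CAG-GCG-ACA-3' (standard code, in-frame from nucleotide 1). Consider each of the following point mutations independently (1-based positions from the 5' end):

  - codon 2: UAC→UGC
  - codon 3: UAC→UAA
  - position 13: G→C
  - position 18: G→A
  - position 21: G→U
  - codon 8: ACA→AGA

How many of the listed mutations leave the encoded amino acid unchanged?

2

Codon 2: UAC (Tyr) → UGC (Cys) — missense.
Codon 3: UAC (Tyr) → UAA (Stop) — nonsense.
Codon 5: GUG (Val) → CUG (Leu) — missense.
Codon 6: CAG (Gln) → CAA (Gln) — synonymous.
Codon 7: GCG (Ala) → GCU (Ala) — synonymous.
Codon 8: ACA (Thr) → AGA (Arg) — missense.
Synonymous: 2 of 6.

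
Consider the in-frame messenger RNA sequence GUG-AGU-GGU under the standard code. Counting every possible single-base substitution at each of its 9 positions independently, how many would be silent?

Codon 1 (GUG, Val): 3 synonymous substitutions.
Codon 2 (AGU, Ser): 1 synonymous substitution.
Codon 3 (GGU, Gly): 3 synonymous substitutions.
Total: 3 + 1 + 3 = 7.

7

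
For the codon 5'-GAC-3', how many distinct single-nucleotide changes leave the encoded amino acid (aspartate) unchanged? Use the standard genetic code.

Position 1: none → 0 synonymous.
Position 2: none → 0 synonymous.
Position 3: GAT → 1 synonymous.
Total: 0 + 0 + 1 = 1.

1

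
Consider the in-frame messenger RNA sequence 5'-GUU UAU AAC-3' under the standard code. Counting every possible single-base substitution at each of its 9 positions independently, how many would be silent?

5

Codon 1 (GUU, Val): 3 synonymous substitutions.
Codon 2 (UAU, Tyr): 1 synonymous substitution.
Codon 3 (AAC, Asn): 1 synonymous substitution.
Total: 3 + 1 + 1 = 5.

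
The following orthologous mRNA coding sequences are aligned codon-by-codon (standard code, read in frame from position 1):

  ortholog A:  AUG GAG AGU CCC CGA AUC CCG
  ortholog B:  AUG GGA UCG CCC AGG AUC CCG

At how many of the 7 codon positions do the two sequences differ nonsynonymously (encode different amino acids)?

Codon 1: AUG Met / AUG Met — identical.
Codon 2: GAG Glu / GGA Gly — nonsynonymous.
Codon 3: AGU Ser / UCG Ser — synonymous.
Codon 4: CCC Pro / CCC Pro — identical.
Codon 5: CGA Arg / AGG Arg — synonymous.
Codon 6: AUC Ile / AUC Ile — identical.
Codon 7: CCG Pro / CCG Pro — identical.
Nonsynonymous differences: 1.

1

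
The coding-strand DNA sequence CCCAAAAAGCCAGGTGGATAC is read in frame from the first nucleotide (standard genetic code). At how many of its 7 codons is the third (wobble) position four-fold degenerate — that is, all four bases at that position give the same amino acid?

Codon 1 CCC (Pro): third position 4-fold.
Codon 2 AAA (Lys): third position 2-fold.
Codon 3 AAG (Lys): third position 2-fold.
Codon 4 CCA (Pro): third position 4-fold.
Codon 5 GGT (Gly): third position 4-fold.
Codon 6 GGA (Gly): third position 4-fold.
Codon 7 TAC (Tyr): third position 2-fold.
Four-fold degenerate third positions: 4.

4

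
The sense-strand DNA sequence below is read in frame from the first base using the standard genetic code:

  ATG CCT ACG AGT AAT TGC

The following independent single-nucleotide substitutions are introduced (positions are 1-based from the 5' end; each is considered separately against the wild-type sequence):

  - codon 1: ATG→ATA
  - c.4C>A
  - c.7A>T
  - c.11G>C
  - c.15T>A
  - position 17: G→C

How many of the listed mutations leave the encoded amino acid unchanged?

Codon 1: ATG (Met) → ATA (Ile) — missense.
Codon 2: CCT (Pro) → ACT (Thr) — missense.
Codon 3: ACG (Thr) → TCG (Ser) — missense.
Codon 4: AGT (Ser) → ACT (Thr) — missense.
Codon 5: AAT (Asn) → AAA (Lys) — missense.
Codon 6: TGC (Cys) → TCC (Ser) — missense.
Synonymous: 0 of 6.

0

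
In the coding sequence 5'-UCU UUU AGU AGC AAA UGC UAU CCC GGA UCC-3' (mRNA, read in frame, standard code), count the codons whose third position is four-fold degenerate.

Codon 1 UCU (Ser): third position 4-fold.
Codon 2 UUU (Phe): third position 2-fold.
Codon 3 AGU (Ser): third position 2-fold.
Codon 4 AGC (Ser): third position 2-fold.
Codon 5 AAA (Lys): third position 2-fold.
Codon 6 UGC (Cys): third position 2-fold.
Codon 7 UAU (Tyr): third position 2-fold.
Codon 8 CCC (Pro): third position 4-fold.
Codon 9 GGA (Gly): third position 4-fold.
Codon 10 UCC (Ser): third position 4-fold.
Four-fold degenerate third positions: 4.

4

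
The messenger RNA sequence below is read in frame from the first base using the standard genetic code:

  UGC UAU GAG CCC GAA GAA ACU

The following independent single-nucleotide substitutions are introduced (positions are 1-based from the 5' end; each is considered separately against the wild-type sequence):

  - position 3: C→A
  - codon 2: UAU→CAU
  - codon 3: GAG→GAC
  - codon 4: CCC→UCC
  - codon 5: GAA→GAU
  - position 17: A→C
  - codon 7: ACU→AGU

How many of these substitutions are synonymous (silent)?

Codon 1: UGC (Cys) → UGA (Stop) — nonsense.
Codon 2: UAU (Tyr) → CAU (His) — missense.
Codon 3: GAG (Glu) → GAC (Asp) — missense.
Codon 4: CCC (Pro) → UCC (Ser) — missense.
Codon 5: GAA (Glu) → GAU (Asp) — missense.
Codon 6: GAA (Glu) → GCA (Ala) — missense.
Codon 7: ACU (Thr) → AGU (Ser) — missense.
Synonymous: 0 of 7.

0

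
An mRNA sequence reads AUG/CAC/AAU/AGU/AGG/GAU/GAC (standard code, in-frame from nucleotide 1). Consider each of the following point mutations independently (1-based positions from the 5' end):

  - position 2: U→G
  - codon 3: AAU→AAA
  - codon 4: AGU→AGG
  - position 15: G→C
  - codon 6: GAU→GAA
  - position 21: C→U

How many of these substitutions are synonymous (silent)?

1

Codon 1: AUG (Met) → AGG (Arg) — missense.
Codon 3: AAU (Asn) → AAA (Lys) — missense.
Codon 4: AGU (Ser) → AGG (Arg) — missense.
Codon 5: AGG (Arg) → AGC (Ser) — missense.
Codon 6: GAU (Asp) → GAA (Glu) — missense.
Codon 7: GAC (Asp) → GAU (Asp) — synonymous.
Synonymous: 1 of 6.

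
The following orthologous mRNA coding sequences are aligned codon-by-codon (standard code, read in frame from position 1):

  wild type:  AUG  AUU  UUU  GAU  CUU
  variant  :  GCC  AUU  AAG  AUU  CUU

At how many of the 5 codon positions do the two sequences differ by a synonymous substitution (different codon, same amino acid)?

0

Codon 1: AUG Met / GCC Ala — nonsynonymous.
Codon 2: AUU Ile / AUU Ile — identical.
Codon 3: UUU Phe / AAG Lys — nonsynonymous.
Codon 4: GAU Asp / AUU Ile — nonsynonymous.
Codon 5: CUU Leu / CUU Leu — identical.
Synonymous differences: 0.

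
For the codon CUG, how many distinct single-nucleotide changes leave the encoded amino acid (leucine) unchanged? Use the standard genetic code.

4

Position 1: UUG → 1 synonymous.
Position 2: none → 0 synonymous.
Position 3: CUU, CUC, CUA → 3 synonymous.
Total: 1 + 0 + 3 = 4.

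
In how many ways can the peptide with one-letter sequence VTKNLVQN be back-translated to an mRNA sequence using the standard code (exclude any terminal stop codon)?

6144

Val: 4 codons.
Thr: 4 codons.
Lys: 2 codons.
Asn: 2 codons.
Leu: 6 codons.
Val: 4 codons.
Gln: 2 codons.
Asn: 2 codons.
4 × 4 × 2 × 2 × 6 × 4 × 2 × 2 = 6144.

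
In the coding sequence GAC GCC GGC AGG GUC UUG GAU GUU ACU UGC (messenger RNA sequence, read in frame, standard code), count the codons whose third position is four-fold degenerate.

Codon 1 GAC (Asp): third position 2-fold.
Codon 2 GCC (Ala): third position 4-fold.
Codon 3 GGC (Gly): third position 4-fold.
Codon 4 AGG (Arg): third position 2-fold.
Codon 5 GUC (Val): third position 4-fold.
Codon 6 UUG (Leu): third position 2-fold.
Codon 7 GAU (Asp): third position 2-fold.
Codon 8 GUU (Val): third position 4-fold.
Codon 9 ACU (Thr): third position 4-fold.
Codon 10 UGC (Cys): third position 2-fold.
Four-fold degenerate third positions: 5.

5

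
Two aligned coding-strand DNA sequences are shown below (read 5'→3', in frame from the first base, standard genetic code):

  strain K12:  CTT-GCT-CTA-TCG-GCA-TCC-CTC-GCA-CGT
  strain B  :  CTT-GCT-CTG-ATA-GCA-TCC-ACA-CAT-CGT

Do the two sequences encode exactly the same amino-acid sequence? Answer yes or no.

Codon 1: CTT Leu / CTT Leu — identical.
Codon 2: GCT Ala / GCT Ala — identical.
Codon 3: CTA Leu / CTG Leu — synonymous.
Codon 4: TCG Ser / ATA Ile — nonsynonymous.
Codon 5: GCA Ala / GCA Ala — identical.
Codon 6: TCC Ser / TCC Ser — identical.
Codon 7: CTC Leu / ACA Thr — nonsynonymous.
Codon 8: GCA Ala / CAT His — nonsynonymous.
Codon 9: CGT Arg / CGT Arg — identical.
Nonsynonymous differences: 3 → different protein.

no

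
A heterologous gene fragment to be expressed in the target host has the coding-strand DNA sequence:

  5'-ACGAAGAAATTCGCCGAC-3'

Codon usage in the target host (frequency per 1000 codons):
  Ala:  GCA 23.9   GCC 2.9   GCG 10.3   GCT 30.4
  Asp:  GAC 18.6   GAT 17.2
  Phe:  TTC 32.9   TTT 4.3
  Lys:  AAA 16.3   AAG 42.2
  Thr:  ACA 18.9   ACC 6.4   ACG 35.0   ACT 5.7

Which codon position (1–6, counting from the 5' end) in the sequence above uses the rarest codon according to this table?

Codon 1 ACG (Thr): 35.0 per 1000.
Codon 2 AAG (Lys): 42.2 per 1000.
Codon 3 AAA (Lys): 16.3 per 1000.
Codon 4 TTC (Phe): 32.9 per 1000.
Codon 5 GCC (Ala): 2.9 per 1000.
Codon 6 GAC (Asp): 18.6 per 1000.
Lowest frequency is 2.9 at codon 5.

5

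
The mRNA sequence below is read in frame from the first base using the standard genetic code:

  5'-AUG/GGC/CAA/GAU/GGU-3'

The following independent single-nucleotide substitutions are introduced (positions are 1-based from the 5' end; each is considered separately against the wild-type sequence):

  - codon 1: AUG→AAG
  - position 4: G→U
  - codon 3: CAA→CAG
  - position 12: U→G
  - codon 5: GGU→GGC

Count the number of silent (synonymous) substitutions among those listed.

2

Codon 1: AUG (Met) → AAG (Lys) — missense.
Codon 2: GGC (Gly) → UGC (Cys) — missense.
Codon 3: CAA (Gln) → CAG (Gln) — synonymous.
Codon 4: GAU (Asp) → GAG (Glu) — missense.
Codon 5: GGU (Gly) → GGC (Gly) — synonymous.
Synonymous: 2 of 5.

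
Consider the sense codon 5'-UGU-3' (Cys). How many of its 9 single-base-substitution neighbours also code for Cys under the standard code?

1

Position 1: none → 0 synonymous.
Position 2: none → 0 synonymous.
Position 3: UGC → 1 synonymous.
Total: 0 + 0 + 1 = 1.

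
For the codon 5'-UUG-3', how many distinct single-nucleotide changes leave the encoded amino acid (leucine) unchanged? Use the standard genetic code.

2

Position 1: CUG → 1 synonymous.
Position 2: none → 0 synonymous.
Position 3: UUA → 1 synonymous.
Total: 1 + 0 + 1 = 2.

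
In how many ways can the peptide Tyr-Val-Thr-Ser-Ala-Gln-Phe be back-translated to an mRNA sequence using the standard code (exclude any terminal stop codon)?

3072

Tyr: 2 codons.
Val: 4 codons.
Thr: 4 codons.
Ser: 6 codons.
Ala: 4 codons.
Gln: 2 codons.
Phe: 2 codons.
2 × 4 × 4 × 6 × 4 × 2 × 2 = 3072.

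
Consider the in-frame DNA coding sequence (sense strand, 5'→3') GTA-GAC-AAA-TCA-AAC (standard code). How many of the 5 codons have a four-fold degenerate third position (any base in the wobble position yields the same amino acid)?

2

Codon 1 GTA (Val): third position 4-fold.
Codon 2 GAC (Asp): third position 2-fold.
Codon 3 AAA (Lys): third position 2-fold.
Codon 4 TCA (Ser): third position 4-fold.
Codon 5 AAC (Asn): third position 2-fold.
Four-fold degenerate third positions: 2.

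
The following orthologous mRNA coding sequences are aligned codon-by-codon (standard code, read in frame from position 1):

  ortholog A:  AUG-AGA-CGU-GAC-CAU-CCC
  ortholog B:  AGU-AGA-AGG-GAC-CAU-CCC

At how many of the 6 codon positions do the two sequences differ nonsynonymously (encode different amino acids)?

1

Codon 1: AUG Met / AGU Ser — nonsynonymous.
Codon 2: AGA Arg / AGA Arg — identical.
Codon 3: CGU Arg / AGG Arg — synonymous.
Codon 4: GAC Asp / GAC Asp — identical.
Codon 5: CAU His / CAU His — identical.
Codon 6: CCC Pro / CCC Pro — identical.
Nonsynonymous differences: 1.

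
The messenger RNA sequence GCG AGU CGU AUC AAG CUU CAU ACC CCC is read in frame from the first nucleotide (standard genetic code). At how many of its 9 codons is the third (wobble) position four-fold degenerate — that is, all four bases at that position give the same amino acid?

5

Codon 1 GCG (Ala): third position 4-fold.
Codon 2 AGU (Ser): third position 2-fold.
Codon 3 CGU (Arg): third position 4-fold.
Codon 4 AUC (Ile): third position 3-fold.
Codon 5 AAG (Lys): third position 2-fold.
Codon 6 CUU (Leu): third position 4-fold.
Codon 7 CAU (His): third position 2-fold.
Codon 8 ACC (Thr): third position 4-fold.
Codon 9 CCC (Pro): third position 4-fold.
Four-fold degenerate third positions: 5.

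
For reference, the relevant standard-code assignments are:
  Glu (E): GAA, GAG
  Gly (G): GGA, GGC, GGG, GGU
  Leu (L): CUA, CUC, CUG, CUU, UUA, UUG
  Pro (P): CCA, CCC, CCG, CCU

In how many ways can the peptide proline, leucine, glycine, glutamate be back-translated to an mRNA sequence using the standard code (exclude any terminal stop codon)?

192

Pro: 4 codons.
Leu: 6 codons.
Gly: 4 codons.
Glu: 2 codons.
4 × 6 × 4 × 2 = 192.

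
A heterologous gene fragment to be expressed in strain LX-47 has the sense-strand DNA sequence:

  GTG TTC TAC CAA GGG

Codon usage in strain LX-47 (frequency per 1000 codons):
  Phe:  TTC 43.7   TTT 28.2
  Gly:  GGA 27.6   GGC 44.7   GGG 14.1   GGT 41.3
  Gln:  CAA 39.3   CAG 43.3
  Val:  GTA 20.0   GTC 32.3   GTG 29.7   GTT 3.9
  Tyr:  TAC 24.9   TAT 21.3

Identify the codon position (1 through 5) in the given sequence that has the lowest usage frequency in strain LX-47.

Codon 1 GTG (Val): 29.7 per 1000.
Codon 2 TTC (Phe): 43.7 per 1000.
Codon 3 TAC (Tyr): 24.9 per 1000.
Codon 4 CAA (Gln): 39.3 per 1000.
Codon 5 GGG (Gly): 14.1 per 1000.
Lowest frequency is 14.1 at codon 5.

5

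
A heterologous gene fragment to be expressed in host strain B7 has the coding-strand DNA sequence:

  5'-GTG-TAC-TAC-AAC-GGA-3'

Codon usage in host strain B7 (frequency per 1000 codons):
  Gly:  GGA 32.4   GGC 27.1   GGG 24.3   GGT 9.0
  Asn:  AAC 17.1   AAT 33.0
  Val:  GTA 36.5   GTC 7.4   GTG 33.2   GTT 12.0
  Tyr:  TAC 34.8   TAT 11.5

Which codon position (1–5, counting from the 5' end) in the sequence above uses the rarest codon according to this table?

4

Codon 1 GTG (Val): 33.2 per 1000.
Codon 2 TAC (Tyr): 34.8 per 1000.
Codon 3 TAC (Tyr): 34.8 per 1000.
Codon 4 AAC (Asn): 17.1 per 1000.
Codon 5 GGA (Gly): 32.4 per 1000.
Lowest frequency is 17.1 at codon 4.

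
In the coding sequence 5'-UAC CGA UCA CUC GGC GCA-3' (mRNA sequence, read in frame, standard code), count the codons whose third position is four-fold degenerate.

5

Codon 1 UAC (Tyr): third position 2-fold.
Codon 2 CGA (Arg): third position 4-fold.
Codon 3 UCA (Ser): third position 4-fold.
Codon 4 CUC (Leu): third position 4-fold.
Codon 5 GGC (Gly): third position 4-fold.
Codon 6 GCA (Ala): third position 4-fold.
Four-fold degenerate third positions: 5.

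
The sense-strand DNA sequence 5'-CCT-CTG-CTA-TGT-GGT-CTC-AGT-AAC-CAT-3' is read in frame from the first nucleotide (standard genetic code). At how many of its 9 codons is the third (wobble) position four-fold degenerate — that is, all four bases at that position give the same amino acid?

Codon 1 CCT (Pro): third position 4-fold.
Codon 2 CTG (Leu): third position 4-fold.
Codon 3 CTA (Leu): third position 4-fold.
Codon 4 TGT (Cys): third position 2-fold.
Codon 5 GGT (Gly): third position 4-fold.
Codon 6 CTC (Leu): third position 4-fold.
Codon 7 AGT (Ser): third position 2-fold.
Codon 8 AAC (Asn): third position 2-fold.
Codon 9 CAT (His): third position 2-fold.
Four-fold degenerate third positions: 5.

5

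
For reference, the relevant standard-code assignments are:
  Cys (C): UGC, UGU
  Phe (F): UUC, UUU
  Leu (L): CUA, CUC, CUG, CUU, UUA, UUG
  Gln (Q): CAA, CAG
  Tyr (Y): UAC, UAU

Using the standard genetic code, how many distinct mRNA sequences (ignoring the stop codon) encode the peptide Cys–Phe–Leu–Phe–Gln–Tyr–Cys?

384

Cys: 2 codons.
Phe: 2 codons.
Leu: 6 codons.
Phe: 2 codons.
Gln: 2 codons.
Tyr: 2 codons.
Cys: 2 codons.
2 × 2 × 6 × 2 × 2 × 2 × 2 = 384.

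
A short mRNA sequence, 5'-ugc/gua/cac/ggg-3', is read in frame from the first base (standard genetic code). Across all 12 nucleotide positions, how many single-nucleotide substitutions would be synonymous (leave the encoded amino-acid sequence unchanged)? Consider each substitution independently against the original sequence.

8

Codon 1 (UGC, Cys): 1 synonymous substitution.
Codon 2 (GUA, Val): 3 synonymous substitutions.
Codon 3 (CAC, His): 1 synonymous substitution.
Codon 4 (GGG, Gly): 3 synonymous substitutions.
Total: 1 + 3 + 1 + 3 = 8.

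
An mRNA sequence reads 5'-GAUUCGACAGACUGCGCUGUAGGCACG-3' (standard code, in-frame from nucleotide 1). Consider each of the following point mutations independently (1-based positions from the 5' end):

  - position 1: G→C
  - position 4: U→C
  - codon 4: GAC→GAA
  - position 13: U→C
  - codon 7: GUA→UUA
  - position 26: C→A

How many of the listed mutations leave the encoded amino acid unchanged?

0

Codon 1: GAU (Asp) → CAU (His) — missense.
Codon 2: UCG (Ser) → CCG (Pro) — missense.
Codon 4: GAC (Asp) → GAA (Glu) — missense.
Codon 5: UGC (Cys) → CGC (Arg) — missense.
Codon 7: GUA (Val) → UUA (Leu) — missense.
Codon 9: ACG (Thr) → AAG (Lys) — missense.
Synonymous: 0 of 6.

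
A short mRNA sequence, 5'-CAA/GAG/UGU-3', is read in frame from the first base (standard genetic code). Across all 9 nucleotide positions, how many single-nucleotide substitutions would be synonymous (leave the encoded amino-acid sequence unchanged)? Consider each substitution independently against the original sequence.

Codon 1 (CAA, Gln): 1 synonymous substitution.
Codon 2 (GAG, Glu): 1 synonymous substitution.
Codon 3 (UGU, Cys): 1 synonymous substitution.
Total: 1 + 1 + 1 = 3.

3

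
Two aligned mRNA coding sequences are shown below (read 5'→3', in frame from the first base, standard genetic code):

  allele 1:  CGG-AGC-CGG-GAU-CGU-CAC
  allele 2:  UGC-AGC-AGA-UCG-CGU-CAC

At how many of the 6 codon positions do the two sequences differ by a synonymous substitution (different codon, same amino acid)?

Codon 1: CGG Arg / UGC Cys — nonsynonymous.
Codon 2: AGC Ser / AGC Ser — identical.
Codon 3: CGG Arg / AGA Arg — synonymous.
Codon 4: GAU Asp / UCG Ser — nonsynonymous.
Codon 5: CGU Arg / CGU Arg — identical.
Codon 6: CAC His / CAC His — identical.
Synonymous differences: 1.

1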